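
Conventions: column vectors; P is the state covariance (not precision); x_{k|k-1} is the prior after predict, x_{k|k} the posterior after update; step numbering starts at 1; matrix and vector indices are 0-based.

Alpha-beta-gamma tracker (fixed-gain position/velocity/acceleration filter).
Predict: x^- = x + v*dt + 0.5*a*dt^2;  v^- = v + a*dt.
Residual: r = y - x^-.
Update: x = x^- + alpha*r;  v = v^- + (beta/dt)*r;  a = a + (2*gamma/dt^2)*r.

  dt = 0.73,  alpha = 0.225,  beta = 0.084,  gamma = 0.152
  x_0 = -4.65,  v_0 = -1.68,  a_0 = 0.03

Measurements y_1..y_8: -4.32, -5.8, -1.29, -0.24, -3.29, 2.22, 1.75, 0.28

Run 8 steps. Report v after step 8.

step 1: x_pred=-5.8684  r=1.5484  x^+=-5.5200  v^+=-1.4799  a^+=0.9133
step 2: x_pred=-6.3570  r=0.5570  x^+=-6.2317  v^+=-0.7491  a^+=1.2311
step 3: x_pred=-6.4505  r=5.1605  x^+=-5.2894  v^+=0.7434  a^+=4.1750
step 4: x_pred=-3.6343  r=3.3943  x^+=-2.8706  v^+=4.1817  a^+=6.1113
step 5: x_pred=1.8104  r=-5.1004  x^+=0.6628  v^+=8.0560  a^+=3.2017
step 6: x_pred=7.3968  r=-5.1768  x^+=6.2320  v^+=9.7976  a^+=0.2486
step 7: x_pred=13.4505  r=-11.7005  x^+=10.8179  v^+=8.6327  a^+=-6.4261
step 8: x_pred=15.4075  r=-15.1275  x^+=12.0038  v^+=2.2009  a^+=-15.0558

v_post = 2.2009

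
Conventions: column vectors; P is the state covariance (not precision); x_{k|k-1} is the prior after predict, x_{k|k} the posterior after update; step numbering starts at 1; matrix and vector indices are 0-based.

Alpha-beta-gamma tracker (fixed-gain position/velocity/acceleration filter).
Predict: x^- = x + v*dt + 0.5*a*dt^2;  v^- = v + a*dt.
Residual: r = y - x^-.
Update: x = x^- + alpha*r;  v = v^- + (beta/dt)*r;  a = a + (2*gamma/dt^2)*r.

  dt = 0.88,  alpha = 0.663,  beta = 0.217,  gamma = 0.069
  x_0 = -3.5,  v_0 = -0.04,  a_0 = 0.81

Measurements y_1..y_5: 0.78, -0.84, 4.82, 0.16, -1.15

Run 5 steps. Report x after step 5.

step 1: x_pred=-3.2216  r=4.0016  x^+=-0.5685  v^+=1.6596  a^+=1.5231
step 2: x_pred=1.4816  r=-2.3216  x^+=-0.0576  v^+=2.4274  a^+=1.1094
step 3: x_pred=2.5080  r=2.3120  x^+=4.0409  v^+=3.9737  a^+=1.5214
step 4: x_pred=8.1268  r=-7.9668  x^+=2.8448  v^+=3.3480  a^+=0.1017
step 5: x_pred=5.8304  r=-6.9804  x^+=1.2024  v^+=1.7162  a^+=-1.1423

x_post = 1.2024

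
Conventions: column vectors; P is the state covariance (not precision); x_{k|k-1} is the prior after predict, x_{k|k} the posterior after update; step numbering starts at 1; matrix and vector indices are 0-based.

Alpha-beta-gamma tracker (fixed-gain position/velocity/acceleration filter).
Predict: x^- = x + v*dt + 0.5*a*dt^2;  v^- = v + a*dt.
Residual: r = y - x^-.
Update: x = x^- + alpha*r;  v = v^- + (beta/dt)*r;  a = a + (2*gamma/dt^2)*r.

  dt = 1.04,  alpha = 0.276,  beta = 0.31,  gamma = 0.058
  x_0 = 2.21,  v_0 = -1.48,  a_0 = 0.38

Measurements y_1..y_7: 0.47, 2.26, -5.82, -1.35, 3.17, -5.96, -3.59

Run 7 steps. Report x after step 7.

x_post = -2.2354

step 1: x_pred=0.8763  r=-0.4063  x^+=0.7642  v^+=-1.2059  a^+=0.3364
step 2: x_pred=-0.3080  r=2.5680  x^+=0.4007  v^+=-0.0906  a^+=0.6118
step 3: x_pred=0.6374  r=-6.4574  x^+=-1.1448  v^+=-1.3791  a^+=-0.0807
step 4: x_pred=-2.6227  r=1.2727  x^+=-2.2714  v^+=-1.0836  a^+=0.0558
step 5: x_pred=-3.3682  r=6.5382  x^+=-1.5637  v^+=0.9233  a^+=0.7570
step 6: x_pred=-0.1941  r=-5.7659  x^+=-1.7855  v^+=-0.0081  a^+=0.1386
step 7: x_pred=-1.7190  r=-1.8710  x^+=-2.2354  v^+=-0.4217  a^+=-0.0621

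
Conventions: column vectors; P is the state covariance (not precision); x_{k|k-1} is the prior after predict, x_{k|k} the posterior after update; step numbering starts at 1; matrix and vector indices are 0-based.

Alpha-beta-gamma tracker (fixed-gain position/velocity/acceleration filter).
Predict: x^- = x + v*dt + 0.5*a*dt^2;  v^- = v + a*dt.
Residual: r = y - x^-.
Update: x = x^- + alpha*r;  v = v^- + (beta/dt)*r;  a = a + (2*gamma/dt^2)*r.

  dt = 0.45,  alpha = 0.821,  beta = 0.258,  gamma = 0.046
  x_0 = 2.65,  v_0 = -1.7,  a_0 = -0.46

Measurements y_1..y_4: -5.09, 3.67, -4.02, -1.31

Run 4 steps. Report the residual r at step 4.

resid = 3.6700

step 1: x_pred=1.8384  r=-6.9284  x^+=-3.8498  v^+=-5.8793  a^+=-3.6077
step 2: x_pred=-6.8608  r=10.5308  x^+=1.7850  v^+=-1.4651  a^+=1.1766
step 3: x_pred=1.2448  r=-5.2648  x^+=-3.0776  v^+=-3.9541  a^+=-1.2153
step 4: x_pred=-4.9800  r=3.6700  x^+=-1.9669  v^+=-2.3969  a^+=0.4521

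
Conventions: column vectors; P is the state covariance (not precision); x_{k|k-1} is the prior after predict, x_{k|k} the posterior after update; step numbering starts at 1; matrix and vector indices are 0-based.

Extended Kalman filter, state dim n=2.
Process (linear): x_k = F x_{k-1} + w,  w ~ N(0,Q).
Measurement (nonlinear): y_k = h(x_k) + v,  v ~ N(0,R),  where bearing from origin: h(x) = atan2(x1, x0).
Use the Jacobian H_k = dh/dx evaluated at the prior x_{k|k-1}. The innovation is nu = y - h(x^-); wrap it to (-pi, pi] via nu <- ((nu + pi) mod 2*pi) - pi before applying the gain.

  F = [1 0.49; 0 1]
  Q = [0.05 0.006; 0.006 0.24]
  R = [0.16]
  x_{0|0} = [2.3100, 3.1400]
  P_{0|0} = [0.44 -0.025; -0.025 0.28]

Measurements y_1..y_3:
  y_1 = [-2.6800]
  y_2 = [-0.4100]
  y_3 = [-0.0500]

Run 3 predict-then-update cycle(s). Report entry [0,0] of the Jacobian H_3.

step 1: x^-=[3.8486, 3.1400]  P^-=[0.5327 0.1182; 0.1182 0.5200]  H_jac=[-0.1273 0.1560]  S=[0.1766]  K=[-0.2795; 0.3742]  nu=[2.9188]  x^+=[3.0327, 4.2321]  P^+=[0.5189 0.1367; 0.1367 0.4953]
step 2: x^-=[5.1064, 4.2321]  P^-=[0.8218 0.3854; 0.3854 0.7353]  H_jac=[-0.0962 0.1161]  S=[0.1689]  K=[-0.2033; 0.2858]  nu=[-1.1020]  x^+=[5.3304, 3.9171]  P^+=[0.8148 0.3952; 0.3952 0.7215]
step 3: x^-=[7.2498, 3.9171]  P^-=[1.4253 0.7547; 0.7547 0.9615]  H_jac=[-0.0577 0.1068]  S=[0.1664]  K=[-0.0099; 0.3553]  nu=[-0.5454]  x^+=[7.2552, 3.7234]  P^+=[1.4253 0.7553; 0.7553 0.9405]

H_jac[0,0] = -0.0577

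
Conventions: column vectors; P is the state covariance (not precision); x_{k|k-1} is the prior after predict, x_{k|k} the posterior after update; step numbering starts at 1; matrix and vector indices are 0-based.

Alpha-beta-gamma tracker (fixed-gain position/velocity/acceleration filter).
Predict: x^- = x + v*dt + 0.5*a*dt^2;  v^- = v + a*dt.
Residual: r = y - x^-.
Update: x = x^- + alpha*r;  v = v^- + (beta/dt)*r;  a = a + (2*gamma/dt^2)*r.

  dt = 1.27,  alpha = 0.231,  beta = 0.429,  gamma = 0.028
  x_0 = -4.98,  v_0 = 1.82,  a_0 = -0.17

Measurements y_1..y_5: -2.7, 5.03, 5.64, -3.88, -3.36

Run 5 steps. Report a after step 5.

a_post = -0.7116

step 1: x_pred=-2.8057  r=0.1057  x^+=-2.7813  v^+=1.6398  a^+=-0.1663
step 2: x_pred=-0.8329  r=5.8629  x^+=0.5215  v^+=3.4090  a^+=0.0372
step 3: x_pred=4.8809  r=0.7591  x^+=5.0563  v^+=3.7127  a^+=0.0636
step 4: x_pred=9.8227  r=-13.7027  x^+=6.6574  v^+=-0.8352  a^+=-0.4122
step 5: x_pred=5.2642  r=-8.6242  x^+=3.2720  v^+=-4.2719  a^+=-0.7116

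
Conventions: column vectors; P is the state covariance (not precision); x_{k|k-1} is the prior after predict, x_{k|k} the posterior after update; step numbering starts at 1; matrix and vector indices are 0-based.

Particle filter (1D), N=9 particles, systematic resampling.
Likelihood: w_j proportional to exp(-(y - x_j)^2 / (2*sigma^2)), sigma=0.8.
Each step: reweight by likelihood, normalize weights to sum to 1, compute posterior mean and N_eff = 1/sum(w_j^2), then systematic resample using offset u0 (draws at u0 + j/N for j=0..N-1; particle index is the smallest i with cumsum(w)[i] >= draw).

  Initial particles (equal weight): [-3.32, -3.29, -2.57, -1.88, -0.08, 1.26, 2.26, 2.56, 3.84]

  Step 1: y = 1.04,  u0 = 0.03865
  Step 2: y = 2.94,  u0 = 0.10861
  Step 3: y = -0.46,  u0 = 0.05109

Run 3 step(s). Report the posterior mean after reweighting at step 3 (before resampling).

step 1: w=[0.0000, 0.0000, 0.0000, 0.0007, 0.2064, 0.5294, 0.1719, 0.0904, 0.0012]  mean=1.2737  Neff=2.7733  idx=[4, 4, 5, 5, 5, 5, 5, 6, 7]
step 2: w=[0.0004, 0.0004, 0.0514, 0.0514, 0.0514, 0.0514, 0.0514, 0.3252, 0.4169]  mean=2.1261  Neff=3.4161  idx=[4, 6, 7, 7, 7, 8, 8, 8, 8]
step 3: w=[0.4704, 0.4704, 0.0147, 0.0147, 0.0147, 0.0038, 0.0038, 0.0038, 0.0038]  mean=1.3238  Neff=2.2562  idx=[0, 0, 0, 0, 1, 1, 1, 1, 1]

post_mean = 1.3238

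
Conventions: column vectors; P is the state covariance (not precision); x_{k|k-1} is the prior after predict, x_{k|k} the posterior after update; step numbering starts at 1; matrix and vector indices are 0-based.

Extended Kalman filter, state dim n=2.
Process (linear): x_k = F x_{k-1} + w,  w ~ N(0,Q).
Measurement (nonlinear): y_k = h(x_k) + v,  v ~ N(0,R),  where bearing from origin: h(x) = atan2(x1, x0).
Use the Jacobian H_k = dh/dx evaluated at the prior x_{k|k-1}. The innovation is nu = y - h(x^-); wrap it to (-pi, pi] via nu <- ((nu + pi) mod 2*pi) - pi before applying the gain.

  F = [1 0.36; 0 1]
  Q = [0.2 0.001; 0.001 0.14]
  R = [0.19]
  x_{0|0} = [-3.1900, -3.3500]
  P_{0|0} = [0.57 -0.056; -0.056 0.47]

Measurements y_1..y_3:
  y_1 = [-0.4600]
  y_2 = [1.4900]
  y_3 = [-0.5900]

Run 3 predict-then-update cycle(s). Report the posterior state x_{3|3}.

x_post = [-6.9575, -4.1283]

step 1: x^-=[-4.3960, -3.3500]  P^-=[0.7906 0.1142; 0.1142 0.6100]  H_jac=[0.1097 -0.1439]  S=[0.2085]  K=[0.3370; -0.3609]  nu=[2.0304]  x^+=[-3.7118, -4.0828]  P^+=[0.7669 0.1396; 0.1396 0.5828]
step 2: x^-=[-5.1816, -4.0828]  P^-=[1.1429 0.3504; 0.3504 0.7228]  H_jac=[0.0938 -0.1191]  S=[0.2025]  K=[0.3235; -0.2627]  nu=[-2.3189]  x^+=[-5.9319, -3.4735]  P^+=[1.1217 0.3676; 0.3676 0.7089]
step 3: x^-=[-7.1824, -3.4735]  P^-=[1.6783 0.6238; 0.6238 0.8489]  H_jac=[0.0546 -0.1128]  S=[0.1981]  K=[0.1070; -0.3116]  nu=[2.1011]  x^+=[-6.9575, -4.1283]  P^+=[1.6760 0.6304; 0.6304 0.8296]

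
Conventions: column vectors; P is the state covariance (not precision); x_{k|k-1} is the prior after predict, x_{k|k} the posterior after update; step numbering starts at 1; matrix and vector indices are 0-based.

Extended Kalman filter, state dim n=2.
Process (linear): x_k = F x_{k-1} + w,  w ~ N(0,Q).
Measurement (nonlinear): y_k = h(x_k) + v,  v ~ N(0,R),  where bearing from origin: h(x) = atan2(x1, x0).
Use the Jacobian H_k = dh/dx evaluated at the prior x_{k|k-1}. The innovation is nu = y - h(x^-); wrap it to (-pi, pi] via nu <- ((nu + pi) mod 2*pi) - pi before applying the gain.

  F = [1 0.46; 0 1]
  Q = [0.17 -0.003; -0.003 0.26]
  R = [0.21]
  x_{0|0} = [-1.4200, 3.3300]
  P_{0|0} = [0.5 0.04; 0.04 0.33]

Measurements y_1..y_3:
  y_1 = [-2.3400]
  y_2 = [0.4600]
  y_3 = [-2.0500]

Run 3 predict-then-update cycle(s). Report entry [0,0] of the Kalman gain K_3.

step 1: x^-=[0.1118, 3.3300]  P^-=[0.7766 0.1888; 0.1888 0.5900]  H_jac=[-0.3000 0.0101]  S=[0.2788]  K=[-0.8288; -0.1818]  nu=[2.4059]  x^+=[-1.8822, 2.8925]  P^+=[0.5851 0.1468; 0.1468 0.5808]
step 2: x^-=[-0.5516, 2.8925]  P^-=[1.0131 0.4109; 0.4109 0.8408]  H_jac=[-0.3336 -0.0636]  S=[0.3436]  K=[-1.0597; -0.5547]  nu=[-1.2992]  x^+=[0.8252, 3.6132]  P^+=[0.6273 0.2090; 0.2090 0.7351]
step 3: x^-=[2.4873, 3.6132]  P^-=[1.1451 0.5441; 0.5441 0.9951]  H_jac=[-0.1878 0.1293]  S=[0.2406]  K=[-0.6014; 0.1099]  nu=[-3.0179]  x^+=[4.3022, 3.2814]  P^+=[1.0581 0.5600; 0.5600 0.9922]

K[0,0] = -0.6014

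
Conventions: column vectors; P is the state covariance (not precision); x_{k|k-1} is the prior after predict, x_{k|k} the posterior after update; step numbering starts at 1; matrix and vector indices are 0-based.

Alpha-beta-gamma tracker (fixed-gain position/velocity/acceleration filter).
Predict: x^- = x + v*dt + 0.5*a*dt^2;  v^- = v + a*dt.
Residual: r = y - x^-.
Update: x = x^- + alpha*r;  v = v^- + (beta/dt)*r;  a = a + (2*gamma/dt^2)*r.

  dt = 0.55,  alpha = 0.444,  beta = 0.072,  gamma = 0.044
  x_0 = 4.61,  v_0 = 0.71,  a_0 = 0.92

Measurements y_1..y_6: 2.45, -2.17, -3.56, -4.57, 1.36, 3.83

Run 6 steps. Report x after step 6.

step 1: x_pred=5.1397  r=-2.6897  x^+=3.9454  v^+=0.8639  a^+=0.1376
step 2: x_pred=4.4414  r=-6.6114  x^+=1.5059  v^+=0.0741  a^+=-1.7858
step 3: x_pred=1.2766  r=-4.8366  x^+=-0.8709  v^+=-1.5413  a^+=-3.1928
step 4: x_pred=-2.2015  r=-2.3685  x^+=-3.2531  v^+=-3.6073  a^+=-3.8818
step 5: x_pred=-5.8242  r=7.1842  x^+=-2.6344  v^+=-4.8018  a^+=-1.7918
step 6: x_pred=-5.5465  r=9.3765  x^+=-1.3833  v^+=-4.5599  a^+=0.9359

x_post = -1.3833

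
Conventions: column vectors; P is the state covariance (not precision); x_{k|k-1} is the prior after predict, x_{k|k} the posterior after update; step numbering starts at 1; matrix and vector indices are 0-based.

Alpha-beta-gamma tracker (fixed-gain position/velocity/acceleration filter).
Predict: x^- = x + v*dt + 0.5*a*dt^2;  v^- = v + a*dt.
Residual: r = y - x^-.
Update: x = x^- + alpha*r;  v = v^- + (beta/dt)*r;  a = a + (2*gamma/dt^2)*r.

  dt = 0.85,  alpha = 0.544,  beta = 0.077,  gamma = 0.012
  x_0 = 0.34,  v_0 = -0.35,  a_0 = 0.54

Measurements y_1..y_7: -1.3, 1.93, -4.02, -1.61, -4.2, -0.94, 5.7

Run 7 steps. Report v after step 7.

v_post = 1.8249

step 1: x_pred=0.2376  r=-1.5376  x^+=-0.5989  v^+=-0.0303  a^+=0.4889
step 2: x_pred=-0.4480  r=2.3780  x^+=0.8456  v^+=0.6007  a^+=0.5679
step 3: x_pred=1.5614  r=-5.5814  x^+=-1.4749  v^+=0.5778  a^+=0.3825
step 4: x_pred=-0.8455  r=-0.7645  x^+=-1.2614  v^+=0.8337  a^+=0.3571
step 5: x_pred=-0.4237  r=-3.7763  x^+=-2.4780  v^+=0.7952  a^+=0.2317
step 6: x_pred=-1.7184  r=0.7784  x^+=-1.2950  v^+=1.0626  a^+=0.2575
step 7: x_pred=-0.2987  r=5.9987  x^+=2.9646  v^+=1.8249  a^+=0.4568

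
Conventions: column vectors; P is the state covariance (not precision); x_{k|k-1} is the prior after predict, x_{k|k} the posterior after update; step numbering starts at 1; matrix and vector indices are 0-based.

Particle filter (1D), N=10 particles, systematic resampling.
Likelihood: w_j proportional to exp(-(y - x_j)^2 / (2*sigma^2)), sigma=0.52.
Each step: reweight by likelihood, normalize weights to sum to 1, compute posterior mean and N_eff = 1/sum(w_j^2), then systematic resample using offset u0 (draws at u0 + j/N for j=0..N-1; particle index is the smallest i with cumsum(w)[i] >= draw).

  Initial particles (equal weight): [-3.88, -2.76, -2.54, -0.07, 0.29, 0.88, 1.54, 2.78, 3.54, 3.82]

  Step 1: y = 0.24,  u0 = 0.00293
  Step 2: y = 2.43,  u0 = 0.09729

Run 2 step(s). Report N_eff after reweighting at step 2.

N_eff = 2.1507

step 1: w=[0.0000, 0.0000, 0.0000, 0.3569, 0.4244, 0.1999, 0.0187, 0.0000, 0.0000, 0.0000]  mean=0.3029  Neff=2.8749  idx=[3, 3, 3, 3, 4, 4, 4, 4, 5, 5]
step 2: w=[0.0004, 0.0004, 0.0004, 0.0004, 0.0086, 0.0086, 0.0086, 0.0086, 0.4820, 0.4820]  mean=0.8582  Neff=2.1507  idx=[8, 8, 8, 8, 8, 9, 9, 9, 9, 9]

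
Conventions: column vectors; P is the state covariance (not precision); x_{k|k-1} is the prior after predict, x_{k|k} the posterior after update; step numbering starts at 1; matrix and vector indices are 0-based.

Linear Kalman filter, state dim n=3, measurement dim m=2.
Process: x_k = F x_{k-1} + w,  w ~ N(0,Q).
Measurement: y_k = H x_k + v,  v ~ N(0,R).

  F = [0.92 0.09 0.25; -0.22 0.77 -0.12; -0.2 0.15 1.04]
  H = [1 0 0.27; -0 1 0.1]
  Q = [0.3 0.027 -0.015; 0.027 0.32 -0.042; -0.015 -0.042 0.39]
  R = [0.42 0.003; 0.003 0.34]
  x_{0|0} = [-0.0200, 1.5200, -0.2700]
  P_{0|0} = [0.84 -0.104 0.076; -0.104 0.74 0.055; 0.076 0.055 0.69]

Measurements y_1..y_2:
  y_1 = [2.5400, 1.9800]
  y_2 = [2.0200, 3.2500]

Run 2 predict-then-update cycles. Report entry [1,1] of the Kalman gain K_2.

K[1,1] = 0.5834

step 1: x^-=[0.0509, 1.2072, -0.0488]  P^-=[1.0803 -0.1866 0.0835; -0.1866 0.8384 0.0413; 0.0835 0.0413 1.1783]  S=[1.6313 -0.1323; -0.1323 1.1985]  K=[0.6700 -0.0748; -0.0510 0.6974; 0.2593 0.1614]  nu=[2.5023, 0.7777]  x^+=[1.6693, 1.6219, 0.7255]  P^+=[0.3281 -0.0060 -0.1737; -0.0060 0.2419 -0.0492; -0.1737 -0.0492 1.0485]
step 2: x^-=[1.8631, 0.7946, 0.6640]  P^-=[0.5621 -0.0385 0.0358; -0.0385 0.4964 -0.1323; 0.0358 -0.1323 1.5999]  S=[1.1180 -0.0244; -0.0244 0.8259]  K=[0.5108 -0.0271; -0.0536 0.5834; 0.4194 0.0459]  nu=[-0.0223, 2.3890]  x^+=[1.7868, 2.1895, 0.7643]  P^+=[0.2691 0.0125 -0.2024; 0.0125 0.2105 -0.1234; -0.2024 -0.1234 1.4025]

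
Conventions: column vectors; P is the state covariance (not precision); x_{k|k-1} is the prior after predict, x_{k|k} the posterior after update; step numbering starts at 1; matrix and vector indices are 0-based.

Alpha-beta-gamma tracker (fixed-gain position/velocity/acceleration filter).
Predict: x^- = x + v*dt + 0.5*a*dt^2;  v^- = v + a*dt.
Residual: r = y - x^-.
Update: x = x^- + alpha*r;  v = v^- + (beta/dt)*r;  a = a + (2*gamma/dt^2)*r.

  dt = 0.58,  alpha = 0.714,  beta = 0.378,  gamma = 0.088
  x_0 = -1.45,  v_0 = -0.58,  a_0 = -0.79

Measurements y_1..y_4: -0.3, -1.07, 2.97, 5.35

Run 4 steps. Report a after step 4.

a_post = 2.9527

step 1: x_pred=-1.9193  r=1.6193  x^+=-0.7631  v^+=0.0171  a^+=0.0572
step 2: x_pred=-0.7436  r=-0.3264  x^+=-0.9766  v^+=-0.1625  a^+=-0.1136
step 3: x_pred=-1.0900  r=4.0600  x^+=1.8088  v^+=2.4176  a^+=2.0105
step 4: x_pred=3.5492  r=1.8008  x^+=4.8350  v^+=4.7573  a^+=2.9527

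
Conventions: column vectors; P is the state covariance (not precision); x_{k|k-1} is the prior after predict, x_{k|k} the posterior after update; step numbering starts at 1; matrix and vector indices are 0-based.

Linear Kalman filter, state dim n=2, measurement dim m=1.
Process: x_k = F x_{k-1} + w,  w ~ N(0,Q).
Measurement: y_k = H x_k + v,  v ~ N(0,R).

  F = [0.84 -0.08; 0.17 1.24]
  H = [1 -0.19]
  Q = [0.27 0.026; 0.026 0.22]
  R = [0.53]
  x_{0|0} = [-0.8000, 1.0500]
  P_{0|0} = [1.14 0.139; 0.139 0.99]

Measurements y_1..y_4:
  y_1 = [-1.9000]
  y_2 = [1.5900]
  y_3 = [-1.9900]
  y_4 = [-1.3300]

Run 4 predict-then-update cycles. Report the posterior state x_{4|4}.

step 1: x^-=[-0.7560, 1.1660]  P^-=[1.0620 0.2335; 0.2335 1.8338]  S=[1.5695]  K=[0.6484; -0.0732]  nu=[-0.9225]  x^+=[-1.3541, 1.2336]  P^+=[0.4022 0.3080; 0.3080 1.8254]
step 2: x^-=[-1.2361, 1.2994]  P^-=[0.5241 0.2190; 0.2190 3.1681]  S=[1.0852]  K=[0.4446; -0.3529]  nu=[3.0730]  x^+=[0.1300, 0.2150]  P^+=[0.3096 0.3892; 0.3892 3.0330]
step 3: x^-=[0.0920, 0.2887]  P^-=[0.4555 0.1695; 0.1695 5.0566]  S=[1.1037]  K=[0.3836; -0.7169]  nu=[-2.0272]  x^+=[-0.6855, 1.7420]  P^+=[0.2932 0.4730; 0.4730 4.4893]
step 4: x^-=[-0.7152, 2.0436]  P^-=[0.4420 0.1087; 0.1087 7.3306]  S=[1.1953]  K=[0.3525; -1.0742]  nu=[-0.2265]  x^+=[-0.7951, 2.2869]  P^+=[0.2935 0.5614; 0.5614 5.9512]

x_post = [-0.7951, 2.2869]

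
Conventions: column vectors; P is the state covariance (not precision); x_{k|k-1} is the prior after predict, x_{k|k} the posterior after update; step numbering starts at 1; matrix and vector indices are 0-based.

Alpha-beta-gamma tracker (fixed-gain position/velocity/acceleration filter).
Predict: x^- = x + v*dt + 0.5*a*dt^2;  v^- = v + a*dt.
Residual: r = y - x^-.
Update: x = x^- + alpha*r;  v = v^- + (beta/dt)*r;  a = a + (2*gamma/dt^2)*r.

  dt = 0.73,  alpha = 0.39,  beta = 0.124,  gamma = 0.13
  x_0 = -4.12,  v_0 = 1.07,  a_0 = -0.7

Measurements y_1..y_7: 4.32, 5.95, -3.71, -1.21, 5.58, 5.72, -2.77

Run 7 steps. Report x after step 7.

x_post = -0.3684

step 1: x_pred=-3.5254  r=7.8454  x^+=-0.4657  v^+=1.8916  a^+=3.1277
step 2: x_pred=1.7486  r=4.2014  x^+=3.3871  v^+=4.8886  a^+=5.1776
step 3: x_pred=8.3354  r=-12.0454  x^+=3.6377  v^+=6.6222  a^+=-0.6993
step 4: x_pred=8.2855  r=-9.4955  x^+=4.5823  v^+=4.4987  a^+=-5.3321
step 5: x_pred=6.4456  r=-0.8656  x^+=6.1080  v^+=0.4593  a^+=-5.7544
step 6: x_pred=4.9100  r=0.8100  x^+=5.2259  v^+=-3.6039  a^+=-5.3593
step 7: x_pred=1.1671  r=-3.9371  x^+=-0.3684  v^+=-8.1849  a^+=-7.2801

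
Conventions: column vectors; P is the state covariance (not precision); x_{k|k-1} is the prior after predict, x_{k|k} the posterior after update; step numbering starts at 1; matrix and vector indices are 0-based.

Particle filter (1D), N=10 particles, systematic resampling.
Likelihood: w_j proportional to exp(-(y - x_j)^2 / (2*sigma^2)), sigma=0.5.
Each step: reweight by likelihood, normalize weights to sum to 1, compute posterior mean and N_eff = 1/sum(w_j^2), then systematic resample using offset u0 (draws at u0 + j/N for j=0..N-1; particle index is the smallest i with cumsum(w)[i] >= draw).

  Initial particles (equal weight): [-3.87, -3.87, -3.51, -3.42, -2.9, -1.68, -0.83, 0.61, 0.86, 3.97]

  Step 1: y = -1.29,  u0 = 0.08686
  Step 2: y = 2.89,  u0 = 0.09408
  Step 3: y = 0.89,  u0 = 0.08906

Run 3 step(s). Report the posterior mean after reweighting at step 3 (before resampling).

step 1: w=[0.0000, 0.0000, 0.0000, 0.0001, 0.0040, 0.5272, 0.4681, 0.0005, 0.0001, 0.0000]  mean=-1.2859  Neff=2.0118  idx=[5, 5, 5, 5, 5, 6, 6, 6, 6, 6]
step 2: w=[0.0000, 0.0000, 0.0000, 0.0000, 0.0000, 0.2000, 0.2000, 0.2000, 0.2000, 0.2000]  mean=-0.8300  Neff=5.0000  idx=[5, 5, 6, 6, 7, 7, 8, 8, 9, 9]
step 3: w=[0.1000, 0.1000, 0.1000, 0.1000, 0.1000, 0.1000, 0.1000, 0.1000, 0.1000, 0.1000]  mean=-0.8300  Neff=10.0000  idx=[0, 1, 2, 3, 4, 5, 6, 7, 8, 9]

post_mean = -0.8300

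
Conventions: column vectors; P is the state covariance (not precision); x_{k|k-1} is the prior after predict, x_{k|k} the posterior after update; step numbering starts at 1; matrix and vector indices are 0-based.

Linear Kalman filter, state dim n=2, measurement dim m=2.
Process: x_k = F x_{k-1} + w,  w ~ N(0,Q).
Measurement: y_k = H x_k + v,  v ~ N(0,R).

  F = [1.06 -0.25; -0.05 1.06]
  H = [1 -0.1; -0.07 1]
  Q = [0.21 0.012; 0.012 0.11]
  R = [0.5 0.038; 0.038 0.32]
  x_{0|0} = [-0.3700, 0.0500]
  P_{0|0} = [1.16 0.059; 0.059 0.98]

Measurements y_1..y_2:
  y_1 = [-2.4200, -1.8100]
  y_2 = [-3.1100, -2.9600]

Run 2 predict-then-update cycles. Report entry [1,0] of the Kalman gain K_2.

K[1,0] = -0.0207

step 1: x^-=[-0.4047, 0.0715]  P^-=[1.5434 -0.2422; -0.2422 1.2078]  S=[2.1039 -0.4347; -0.4347 1.5692]  K=[0.7414 -0.0178; -0.0119 0.7771]  nu=[-2.0082, -1.9098]  x^+=[-1.8596, -1.3887]  P^+=[0.3749 0.0487; 0.0487 0.2516]
step 2: x^-=[-1.6240, -1.3791]  P^-=[0.6211 -0.0192; -0.0192 0.3885]  S=[1.1289 -0.0637; -0.0637 0.7143]  K=[0.5498 -0.0388; -0.0207 0.5440]  nu=[-1.6239, -1.6946]  x^+=[-2.4511, -2.2672]  P^+=[0.2762 0.0278; 0.0278 0.1752]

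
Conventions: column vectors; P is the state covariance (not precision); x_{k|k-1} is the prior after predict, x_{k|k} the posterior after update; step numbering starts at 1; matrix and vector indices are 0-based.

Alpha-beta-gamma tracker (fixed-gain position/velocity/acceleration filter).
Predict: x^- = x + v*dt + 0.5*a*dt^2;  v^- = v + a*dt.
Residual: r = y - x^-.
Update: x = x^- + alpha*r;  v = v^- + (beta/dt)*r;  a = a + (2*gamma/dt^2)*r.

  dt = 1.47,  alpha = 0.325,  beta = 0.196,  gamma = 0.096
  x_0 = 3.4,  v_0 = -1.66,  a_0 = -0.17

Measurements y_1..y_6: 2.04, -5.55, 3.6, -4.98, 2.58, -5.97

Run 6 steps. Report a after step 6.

a_post = 0.7558

step 1: x_pred=0.7761  r=1.2639  x^+=1.1869  v^+=-1.7414  a^+=-0.0577
step 2: x_pred=-1.4353  r=-4.1147  x^+=-2.7726  v^+=-2.3748  a^+=-0.4233
step 3: x_pred=-6.7209  r=10.3209  x^+=-3.3666  v^+=-1.6210  a^+=0.4937
step 4: x_pred=-5.2160  r=0.2360  x^+=-5.1393  v^+=-0.8637  a^+=0.5147
step 5: x_pred=-5.8528  r=8.4328  x^+=-3.1122  v^+=1.0173  a^+=1.2640
step 6: x_pred=-0.2511  r=-5.7189  x^+=-2.1097  v^+=2.1128  a^+=0.7558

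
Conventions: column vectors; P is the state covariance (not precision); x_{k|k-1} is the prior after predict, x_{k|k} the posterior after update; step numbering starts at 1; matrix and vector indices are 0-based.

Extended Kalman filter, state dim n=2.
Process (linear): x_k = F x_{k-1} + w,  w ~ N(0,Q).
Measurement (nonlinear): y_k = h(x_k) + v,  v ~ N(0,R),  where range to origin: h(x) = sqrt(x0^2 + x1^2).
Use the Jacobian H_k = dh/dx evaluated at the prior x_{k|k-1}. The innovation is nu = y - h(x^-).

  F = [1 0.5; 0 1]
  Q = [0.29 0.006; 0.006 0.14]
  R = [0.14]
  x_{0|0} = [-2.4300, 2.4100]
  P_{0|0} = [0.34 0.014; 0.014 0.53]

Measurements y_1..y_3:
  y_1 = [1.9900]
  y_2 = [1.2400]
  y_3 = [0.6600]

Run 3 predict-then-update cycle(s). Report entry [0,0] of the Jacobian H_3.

step 1: x^-=[-1.2250, 2.4100]  P^-=[0.7765 0.2850; 0.2850 0.6700]  H_jac=[-0.4531 0.8914]  S=[0.6016]  K=[-0.1625; 0.7781]  nu=[-0.7135]  x^+=[-1.1090, 1.8548]  P^+=[0.7606 0.3611; 0.3611 0.3057]
step 2: x^-=[-0.1816, 1.8548]  P^-=[1.4881 0.5200; 0.5200 0.4457]  H_jac=[-0.0974 0.9952]  S=[0.4948]  K=[0.7528; 0.7942]  nu=[-0.6237]  x^+=[-0.6511, 1.3595]  P^+=[1.2077 0.2241; 0.2241 0.1337]
step 3: x^-=[0.0286, 1.3595]  P^-=[1.7553 0.2970; 0.2970 0.2737]  H_jac=[0.0210 0.9998]  S=[0.4268]  K=[0.7822; 0.6557]  nu=[-0.6998]  x^+=[-0.5188, 0.9007]  P^+=[1.4942 0.0781; 0.0781 0.0902]

H_jac[0,0] = 0.0210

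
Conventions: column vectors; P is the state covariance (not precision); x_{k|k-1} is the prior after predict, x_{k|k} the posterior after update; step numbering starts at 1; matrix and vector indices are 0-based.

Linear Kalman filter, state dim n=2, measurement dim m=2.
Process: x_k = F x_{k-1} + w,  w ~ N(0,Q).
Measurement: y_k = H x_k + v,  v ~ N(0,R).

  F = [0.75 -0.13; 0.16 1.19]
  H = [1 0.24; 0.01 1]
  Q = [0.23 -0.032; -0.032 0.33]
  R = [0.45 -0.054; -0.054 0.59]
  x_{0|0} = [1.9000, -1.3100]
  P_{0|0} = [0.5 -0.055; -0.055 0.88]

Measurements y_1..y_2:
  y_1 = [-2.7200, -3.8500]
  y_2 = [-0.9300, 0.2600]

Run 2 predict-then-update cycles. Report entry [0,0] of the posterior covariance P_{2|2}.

step 1: x^-=[1.5953, -1.2549]  P^-=[0.5368 -0.1561; -0.1561 1.5680]  S=[1.0022 0.1712; 0.1712 2.1550]  K=[0.5172 -0.1110; 0.0969 0.7192]  nu=[-4.0141, -2.6111]  x^+=[-0.1910, -3.5217]  P^+=[0.2618 -0.0961; -0.0961 0.4201]
step 2: x^-=[0.3145, -4.2213]  P^-=[0.4031 -0.1493; -0.1493 0.8950]  S=[0.8330 0.0152; 0.0152 1.4820]  K=[0.4428 -0.1026; 0.0677 0.6022]  nu=[-0.2314, 4.4782]  x^+=[-0.2472, -1.5403]  P^+=[0.2256 -0.0867; -0.0867 0.3525]

P_post[0,0] = 0.2256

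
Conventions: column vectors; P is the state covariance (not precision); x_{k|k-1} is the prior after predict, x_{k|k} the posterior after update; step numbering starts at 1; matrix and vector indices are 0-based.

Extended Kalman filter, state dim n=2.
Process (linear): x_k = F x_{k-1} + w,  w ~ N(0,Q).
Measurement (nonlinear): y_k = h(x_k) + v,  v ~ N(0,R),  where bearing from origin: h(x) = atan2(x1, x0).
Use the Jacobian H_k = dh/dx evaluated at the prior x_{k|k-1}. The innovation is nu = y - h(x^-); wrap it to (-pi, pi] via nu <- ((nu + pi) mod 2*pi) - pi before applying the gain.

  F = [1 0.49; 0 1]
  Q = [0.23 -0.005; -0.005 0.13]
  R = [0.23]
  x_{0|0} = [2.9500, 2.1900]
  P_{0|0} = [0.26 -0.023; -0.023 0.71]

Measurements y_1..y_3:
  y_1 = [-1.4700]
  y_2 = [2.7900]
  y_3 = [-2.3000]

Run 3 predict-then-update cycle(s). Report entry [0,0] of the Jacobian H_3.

step 1: x^-=[4.0231, 2.1900]  P^-=[0.6379 0.3199; 0.3199 0.8400]  H_jac=[-0.1044 0.1917]  S=[0.2550]  K=[-0.0206; 0.5006]  nu=[-1.9685]  x^+=[4.0636, 1.2045]  P^+=[0.6378 0.3225; 0.3225 0.7761]
step 2: x^-=[4.6538, 1.2045]  P^-=[1.3702 0.6978; 0.6978 0.9061]  H_jac=[-0.0521 0.2014]  S=[0.2558]  K=[0.2701; 0.5711]  nu=[2.5367]  x^+=[5.3391, 2.6533]  P^+=[1.3516 0.6583; 0.6583 0.8226]
step 3: x^-=[6.6392, 2.6533]  P^-=[2.4243 1.0564; 1.0564 0.9526]  H_jac=[-0.0519 0.1299]  S=[0.2384]  K=[0.0477; 0.2890]  nu=[-2.6802]  x^+=[6.5112, 1.8786]  P^+=[2.4237 1.0531; 1.0531 0.9327]

H_jac[0,0] = -0.0519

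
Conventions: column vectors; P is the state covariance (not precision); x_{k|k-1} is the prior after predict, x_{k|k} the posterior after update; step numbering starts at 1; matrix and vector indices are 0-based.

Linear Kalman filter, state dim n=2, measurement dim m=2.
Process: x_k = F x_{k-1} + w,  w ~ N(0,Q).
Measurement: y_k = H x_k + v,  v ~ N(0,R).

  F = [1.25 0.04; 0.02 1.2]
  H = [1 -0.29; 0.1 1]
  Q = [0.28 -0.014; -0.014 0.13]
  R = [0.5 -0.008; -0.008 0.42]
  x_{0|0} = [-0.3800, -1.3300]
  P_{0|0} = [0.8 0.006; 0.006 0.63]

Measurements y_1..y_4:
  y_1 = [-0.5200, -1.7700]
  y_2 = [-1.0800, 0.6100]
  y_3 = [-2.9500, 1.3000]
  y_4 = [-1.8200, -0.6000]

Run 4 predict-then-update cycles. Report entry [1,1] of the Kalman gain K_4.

step 1: x^-=[-0.5282, -1.6036]  P^-=[1.5316 0.0452; 0.0452 1.0378]  S=[2.0926 -0.1119; -0.1119 1.4822]  K=[0.7358 0.1894; -0.0849 0.6968]  nu=[-0.4568, -0.1136]  x^+=[-0.8858, -1.6439]  P^+=[0.3768 0.0360; 0.0360 0.2898]
step 2: x^-=[-1.1731, -1.9904]  P^-=[0.8728 0.0633; 0.0633 0.5491]  S=[1.3823 -0.0185; -0.0185 0.9905]  K=[0.6203 0.1636; -0.0619 0.5596]  nu=[-0.4842, 2.7177]  x^+=[-1.0287, -0.4396]  P^+=[0.3181 0.0319; 0.0319 0.2323]
step 3: x^-=[-1.3035, -0.5481]  P^-=[0.7806 0.0530; 0.0530 0.4662]  S=[1.2891 -0.0136; -0.0136 0.9046]  K=[0.5953 0.1539; -0.0582 0.5204]  nu=[-1.8054, 1.9784]  x^+=[-2.0737, 0.5866]  P^+=[0.3049 0.0294; 0.0294 0.2161]
step 4: x^-=[-2.5687, 0.6624]  P^-=[0.7597 0.0481; 0.0481 0.4427]  S=[1.2691 -0.0137; -0.0137 0.8799]  K=[0.5893 0.1502; -0.0578 0.5077]  nu=[0.9408, -1.0055]  x^+=[-2.1653, 0.0976]  P^+=[0.3016 0.0282; 0.0282 0.2109]

K[1,1] = 0.5077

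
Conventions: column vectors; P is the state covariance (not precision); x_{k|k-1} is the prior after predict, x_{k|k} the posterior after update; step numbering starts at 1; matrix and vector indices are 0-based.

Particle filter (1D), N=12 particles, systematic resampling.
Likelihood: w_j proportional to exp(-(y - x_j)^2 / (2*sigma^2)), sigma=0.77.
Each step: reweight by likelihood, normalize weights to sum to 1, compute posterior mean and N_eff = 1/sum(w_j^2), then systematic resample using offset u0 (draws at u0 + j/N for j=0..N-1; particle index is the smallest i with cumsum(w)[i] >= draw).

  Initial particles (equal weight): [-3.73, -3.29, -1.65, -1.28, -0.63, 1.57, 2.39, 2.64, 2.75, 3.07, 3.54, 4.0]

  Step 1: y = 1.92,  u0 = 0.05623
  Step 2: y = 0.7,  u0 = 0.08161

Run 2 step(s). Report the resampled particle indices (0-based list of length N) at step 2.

resampled_idx = [0, 0, 0, 1, 1, 1, 2, 2, 2, 3, 5, 10]

step 1: w=[0.0000, 0.0000, 0.0000, 0.0001, 0.0012, 0.2649, 0.2438, 0.1897, 0.1643, 0.0963, 0.0321, 0.0076]  mean=2.3902  Neff=4.9276  idx=[5, 5, 5, 6, 6, 6, 7, 7, 8, 8, 9, 10]
step 2: w=[0.2633, 0.2633, 0.2633, 0.0448, 0.0448, 0.0448, 0.0209, 0.0209, 0.0144, 0.0144, 0.0044, 0.0006]  mean=1.7666  Neff=4.6430  idx=[0, 0, 0, 1, 1, 1, 2, 2, 2, 3, 5, 10]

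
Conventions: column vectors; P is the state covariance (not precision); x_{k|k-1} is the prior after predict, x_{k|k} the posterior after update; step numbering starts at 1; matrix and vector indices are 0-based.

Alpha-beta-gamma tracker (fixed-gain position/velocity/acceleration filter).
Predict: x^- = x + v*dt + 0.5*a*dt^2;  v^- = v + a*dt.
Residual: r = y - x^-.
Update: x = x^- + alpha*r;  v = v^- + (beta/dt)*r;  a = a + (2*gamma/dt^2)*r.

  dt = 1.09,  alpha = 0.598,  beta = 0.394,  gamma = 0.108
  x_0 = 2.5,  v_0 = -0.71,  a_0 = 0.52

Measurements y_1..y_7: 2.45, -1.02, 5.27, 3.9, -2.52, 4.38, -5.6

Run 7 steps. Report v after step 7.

v_post = -3.1653

step 1: x_pred=2.0350  r=0.4150  x^+=2.2832  v^+=0.0068  a^+=0.5954
step 2: x_pred=2.6443  r=-3.6643  x^+=0.4531  v^+=-0.6687  a^+=-0.0707
step 3: x_pred=-0.3178  r=5.5878  x^+=3.0237  v^+=1.2740  a^+=0.9451
step 4: x_pred=4.9739  r=-1.0739  x^+=4.3317  v^+=1.9161  a^+=0.7499
step 5: x_pred=6.8657  r=-9.3857  x^+=1.2531  v^+=-0.6591  a^+=-0.9564
step 6: x_pred=-0.0336  r=4.4136  x^+=2.6057  v^+=-0.1063  a^+=-0.1540
step 7: x_pred=2.3984  r=-7.9984  x^+=-2.3846  v^+=-3.1653  a^+=-1.6082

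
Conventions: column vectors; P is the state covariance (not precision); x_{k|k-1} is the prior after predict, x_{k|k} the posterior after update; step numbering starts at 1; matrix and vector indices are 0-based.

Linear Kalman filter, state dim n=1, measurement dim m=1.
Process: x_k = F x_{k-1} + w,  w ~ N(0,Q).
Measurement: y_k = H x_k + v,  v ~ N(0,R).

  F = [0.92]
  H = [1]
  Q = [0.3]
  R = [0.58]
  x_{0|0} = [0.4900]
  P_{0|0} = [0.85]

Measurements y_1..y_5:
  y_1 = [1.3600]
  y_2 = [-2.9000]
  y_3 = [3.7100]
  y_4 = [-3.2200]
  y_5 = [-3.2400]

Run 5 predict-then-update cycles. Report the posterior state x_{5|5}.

x_post = [-1.9968]

step 1: x^-=[0.4508]  P^-=[1.0194]  S=[1.5994]  K=[0.6374]  nu=[0.9092]  x^+=[1.0303]  P^+=[0.3697]
step 2: x^-=[0.9479]  P^-=[0.6129]  S=[1.1929]  K=[0.5138]  nu=[-3.8479]  x^+=[-1.0291]  P^+=[0.2980]
step 3: x^-=[-0.9468]  P^-=[0.5522]  S=[1.1322]  K=[0.4877]  nu=[4.6568]  x^+=[1.3245]  P^+=[0.2829]
step 4: x^-=[1.2185]  P^-=[0.5394]  S=[1.1194]  K=[0.4819]  nu=[-4.4385]  x^+=[-0.9203]  P^+=[0.2795]
step 5: x^-=[-0.8467]  P^-=[0.5366]  S=[1.1166]  K=[0.4805]  nu=[-2.3933]  x^+=[-1.9968]  P^+=[0.2787]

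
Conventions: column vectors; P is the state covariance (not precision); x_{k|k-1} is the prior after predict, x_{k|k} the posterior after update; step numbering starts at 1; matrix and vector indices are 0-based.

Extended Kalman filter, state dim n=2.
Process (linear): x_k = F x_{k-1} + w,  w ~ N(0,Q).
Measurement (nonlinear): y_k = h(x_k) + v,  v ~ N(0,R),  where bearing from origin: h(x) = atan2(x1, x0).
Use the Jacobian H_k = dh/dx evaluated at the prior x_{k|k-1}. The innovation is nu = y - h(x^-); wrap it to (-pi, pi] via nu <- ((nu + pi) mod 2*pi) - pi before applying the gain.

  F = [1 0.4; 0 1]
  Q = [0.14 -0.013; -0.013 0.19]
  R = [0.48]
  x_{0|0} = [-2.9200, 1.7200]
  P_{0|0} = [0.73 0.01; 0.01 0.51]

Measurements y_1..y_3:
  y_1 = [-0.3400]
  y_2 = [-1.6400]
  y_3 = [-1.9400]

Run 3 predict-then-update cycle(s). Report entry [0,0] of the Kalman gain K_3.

step 1: x^-=[-2.2320, 1.7200]  P^-=[0.9596 0.2010; 0.2010 0.7000]  H_jac=[-0.2166 -0.2811]  S=[0.6048]  K=[-0.4371; -0.3973]  nu=[-2.8250]  x^+=[-0.9972, 2.8425]  P^+=[0.8440 0.0960; 0.0960 0.6045]
step 2: x^-=[0.1398, 2.8425]  P^-=[1.1575 0.3248; 0.3248 0.7945]  H_jac=[-0.3510 0.0173]  S=[0.6189]  K=[-0.6474; -0.1620]  nu=[3.1215]  x^+=[-1.8810, 2.3367]  P^+=[0.8982 0.2599; 0.2599 0.7783]
step 3: x^-=[-0.9463, 2.3367]  P^-=[1.3706 0.5582; 0.5582 0.9683]  H_jac=[-0.3677 -0.1489]  S=[0.7478]  K=[-0.7849; -0.4672]  nu=[2.3876]  x^+=[-2.8204, 1.2213]  P^+=[0.9098 0.2839; 0.2839 0.8051]

K[0,0] = -0.7849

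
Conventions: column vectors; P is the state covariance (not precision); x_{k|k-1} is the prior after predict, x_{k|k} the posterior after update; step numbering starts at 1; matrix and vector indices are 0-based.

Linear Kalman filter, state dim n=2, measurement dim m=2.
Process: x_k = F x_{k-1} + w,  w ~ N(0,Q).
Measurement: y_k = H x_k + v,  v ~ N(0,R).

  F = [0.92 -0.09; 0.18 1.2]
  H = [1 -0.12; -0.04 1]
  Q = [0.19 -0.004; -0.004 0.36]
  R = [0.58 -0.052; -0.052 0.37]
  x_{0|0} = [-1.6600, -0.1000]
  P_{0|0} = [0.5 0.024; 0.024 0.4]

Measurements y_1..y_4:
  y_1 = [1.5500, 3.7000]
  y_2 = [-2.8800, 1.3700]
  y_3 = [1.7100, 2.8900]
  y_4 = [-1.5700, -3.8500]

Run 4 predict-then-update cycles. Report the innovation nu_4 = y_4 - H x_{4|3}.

step 1: x^-=[-1.5182, -0.4188]  P^-=[0.6125 0.0617; 0.0617 0.9626]  S=[1.1915 -0.1300; -0.1300 1.3286]  K=[0.5164 0.0785; 0.0341 0.7260]  nu=[3.0179, 4.0581]  x^+=[0.3589, 2.6300]  P^+=[0.2971 0.0141; 0.0141 0.2674]
step 2: x^-=[0.0935, 3.2206]  P^-=[0.4413 0.0316; 0.0316 0.7608]  S=[1.0247 -0.1291; -0.1291 1.1289]  K=[0.4348 0.0621; 0.0270 0.6758]  nu=[-2.5870, -1.8469]  x^+=[-1.1461, 1.9026]  P^+=[0.2502 0.0104; 0.0104 0.2491]
step 3: x^-=[-1.2257, 2.0769]  P^-=[0.4021 0.0218; 0.0218 0.7313]  S=[0.9874 -0.1339; -0.1339 1.1002]  K=[0.4121 0.0554; 0.0237 0.6668]  nu=[3.1849, 0.7641]  x^+=[0.1291, 2.6617]  P^+=[0.2371 0.0085; 0.0085 0.2458]
step 4: x^-=[-0.1208, 3.2173]  P^-=[0.3913 0.0180; 0.0180 0.7254]  S=[0.9774 -0.1366; -0.1366 1.0945]  K=[0.4055 0.0528; 0.0223 0.6648]  nu=[-1.0631, -7.0721]  x^+=[-0.9251, -1.5081]  P^+=[0.2334 0.0078; 0.0078 0.2451]

innov = [-1.0631, -7.0721]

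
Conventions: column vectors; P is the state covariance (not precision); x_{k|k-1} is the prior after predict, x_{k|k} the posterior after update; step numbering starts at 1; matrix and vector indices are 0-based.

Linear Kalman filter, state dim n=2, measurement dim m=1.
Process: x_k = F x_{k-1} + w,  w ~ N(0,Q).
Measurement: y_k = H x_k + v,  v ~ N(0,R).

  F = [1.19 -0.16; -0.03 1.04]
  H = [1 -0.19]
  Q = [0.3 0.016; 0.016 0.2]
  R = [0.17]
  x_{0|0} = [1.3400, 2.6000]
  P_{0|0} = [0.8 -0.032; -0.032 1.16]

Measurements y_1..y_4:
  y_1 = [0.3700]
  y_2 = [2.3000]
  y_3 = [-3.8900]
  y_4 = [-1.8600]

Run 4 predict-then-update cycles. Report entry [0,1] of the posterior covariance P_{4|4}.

P_post[0,1] = 0.2651

step 1: x^-=[1.1786, 2.6638]  P^-=[1.4748 -0.2453; -0.2453 1.4574]  S=[1.7906]  K=[0.8496; -0.2917]  nu=[-0.3025]  x^+=[0.9216, 2.7520]  P^+=[0.1821 0.1984; 0.1984 1.3051]
step 2: x^-=[0.6564, 2.8345]  P^-=[0.5158 0.0388; 0.0388 1.5993]  S=[0.7288]  K=[0.6976; -0.3637]  nu=[2.1822]  x^+=[2.1787, 2.0408]  P^+=[0.1611 0.2237; 0.2237 1.5029]
step 3: x^-=[2.2661, 2.0570]  P^-=[0.4814 0.0381; 0.0381 1.8117]  S=[0.7023]  K=[0.6751; -0.4359]  nu=[-5.7653]  x^+=[-1.6262, 4.5698]  P^+=[0.1613 0.2448; 0.2448 1.6783]
step 4: x^-=[-2.6664, 4.8014]  P^-=[0.4781 0.0351; 0.0351 2.0001]  S=[0.7070]  K=[0.6669; -0.4879]  nu=[1.7187]  x^+=[-1.5203, 3.9629]  P^+=[0.1637 0.2651; 0.2651 1.8319]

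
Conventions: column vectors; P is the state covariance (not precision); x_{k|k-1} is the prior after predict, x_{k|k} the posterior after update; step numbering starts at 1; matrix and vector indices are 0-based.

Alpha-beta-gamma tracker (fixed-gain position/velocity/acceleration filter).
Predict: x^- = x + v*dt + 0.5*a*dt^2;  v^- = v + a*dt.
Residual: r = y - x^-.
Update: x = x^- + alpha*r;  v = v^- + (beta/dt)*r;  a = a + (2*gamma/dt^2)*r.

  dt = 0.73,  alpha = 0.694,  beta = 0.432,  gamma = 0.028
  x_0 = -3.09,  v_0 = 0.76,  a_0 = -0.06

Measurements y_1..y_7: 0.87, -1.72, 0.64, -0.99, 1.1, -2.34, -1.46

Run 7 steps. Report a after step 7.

step 1: x_pred=-2.5512  r=3.4212  x^+=-0.1769  v^+=2.7408  a^+=0.2995
step 2: x_pred=1.9037  r=-3.6237  x^+=-0.6111  v^+=0.8150  a^+=-0.0813
step 3: x_pred=-0.0379  r=0.6779  x^+=0.4326  v^+=1.1568  a^+=-0.0100
step 4: x_pred=1.2744  r=-2.2644  x^+=-0.2971  v^+=-0.1905  a^+=-0.2480
step 5: x_pred=-0.5023  r=1.6023  x^+=0.6097  v^+=0.5766  a^+=-0.0796
step 6: x_pred=1.0094  r=-3.3494  x^+=-1.3151  v^+=-1.4636  a^+=-0.4316
step 7: x_pred=-2.4985  r=1.0385  x^+=-1.7778  v^+=-1.1641  a^+=-0.3225

a_post = -0.3225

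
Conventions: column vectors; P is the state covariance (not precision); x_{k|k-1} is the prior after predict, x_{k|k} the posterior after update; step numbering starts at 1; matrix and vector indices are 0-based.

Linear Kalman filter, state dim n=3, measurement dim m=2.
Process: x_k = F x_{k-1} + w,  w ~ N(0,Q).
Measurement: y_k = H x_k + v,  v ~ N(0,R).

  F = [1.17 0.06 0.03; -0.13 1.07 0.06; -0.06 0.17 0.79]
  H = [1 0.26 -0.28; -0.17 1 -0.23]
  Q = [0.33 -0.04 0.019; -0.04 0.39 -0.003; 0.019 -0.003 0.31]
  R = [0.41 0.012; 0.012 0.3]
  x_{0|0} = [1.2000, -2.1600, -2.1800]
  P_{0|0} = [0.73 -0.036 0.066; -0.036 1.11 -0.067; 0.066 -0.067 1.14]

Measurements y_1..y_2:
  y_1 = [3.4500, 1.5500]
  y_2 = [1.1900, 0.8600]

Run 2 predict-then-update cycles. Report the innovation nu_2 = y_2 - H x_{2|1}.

innov = [-1.8360, 0.4158]

step 1: x^-=[1.2090, -2.5980, -2.1614]  P^-=[1.3337 -0.1205 0.0564; -0.1205 1.6777 0.1974; 0.0564 0.1974 1.0327]  S=[1.8150 0.0954; 0.0954 2.0254]  K=[0.7200 -0.2118; 0.1008 0.8113; -0.0989 -0.0199]  nu=[2.3113, 3.8564]  x^+=[2.0564, 0.7636, -2.4666]  P^+=[0.3311 0.0420 0.1765; 0.0420 0.3106 0.2560; 0.1765 0.2560 1.0137]
step 2: x^-=[2.3778, 0.4017, -1.9422]  P^-=[0.8045 0.0045 0.2074; 0.0045 0.7733 0.3008; 0.2074 0.3008 1.0040]  S=[1.1879 0.0052; 0.0052 1.0260]  K=[0.6301 -0.1786; 0.0991 0.6850; 0.0036 0.0337]  nu=[-1.8360, 0.4158]  x^+=[1.1465, 0.5045, -1.9349]  P^+=[0.3013 0.0537 0.2108; 0.0537 0.2794 0.2766; 0.2108 0.2766 1.0028]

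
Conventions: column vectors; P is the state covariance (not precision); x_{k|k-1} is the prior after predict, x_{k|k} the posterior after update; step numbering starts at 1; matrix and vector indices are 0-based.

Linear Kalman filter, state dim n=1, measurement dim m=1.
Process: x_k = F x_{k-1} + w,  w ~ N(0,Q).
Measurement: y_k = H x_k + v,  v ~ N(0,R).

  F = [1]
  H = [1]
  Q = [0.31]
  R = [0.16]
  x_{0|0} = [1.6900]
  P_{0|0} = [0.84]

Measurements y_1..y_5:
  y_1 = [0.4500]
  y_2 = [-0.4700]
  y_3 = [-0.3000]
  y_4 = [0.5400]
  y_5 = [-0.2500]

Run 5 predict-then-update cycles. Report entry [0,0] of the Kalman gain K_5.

K[0,0] = 0.7271

step 1: x^-=[1.6900]  P^-=[1.1500]  S=[1.3100]  K=[0.8779]  nu=[-1.2400]  x^+=[0.6015]  P^+=[0.1405]
step 2: x^-=[0.6015]  P^-=[0.4505]  S=[0.6105]  K=[0.7379]  nu=[-1.0715]  x^+=[-0.1892]  P^+=[0.1181]
step 3: x^-=[-0.1892]  P^-=[0.4281]  S=[0.5881]  K=[0.7279]  nu=[-0.1108]  x^+=[-0.2698]  P^+=[0.1165]
step 4: x^-=[-0.2698]  P^-=[0.4265]  S=[0.5865]  K=[0.7272]  nu=[0.8098]  x^+=[0.3191]  P^+=[0.1163]
step 5: x^-=[0.3191]  P^-=[0.4263]  S=[0.5863]  K=[0.7271]  nu=[-0.5691]  x^+=[-0.0947]  P^+=[0.1163]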